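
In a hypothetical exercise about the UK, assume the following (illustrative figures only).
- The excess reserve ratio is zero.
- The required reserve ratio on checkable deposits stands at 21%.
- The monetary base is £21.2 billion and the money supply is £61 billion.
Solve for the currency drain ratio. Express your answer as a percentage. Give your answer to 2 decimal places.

21.08%

Using m = M/MB = 61/21.2 ≈ 2.877358. From m = (1 + c)/(c + rr + e), rearranging gives 1 + c = m·(c + rr + e), so c·(1 − m) = m·(rr + e) − 1.
Hence c = [m·(rr + e) − 1]/(1 − m) = [2.877358 × (0.21 + 0) − 1] / (1 − 2.877358) ≈ 0.210804.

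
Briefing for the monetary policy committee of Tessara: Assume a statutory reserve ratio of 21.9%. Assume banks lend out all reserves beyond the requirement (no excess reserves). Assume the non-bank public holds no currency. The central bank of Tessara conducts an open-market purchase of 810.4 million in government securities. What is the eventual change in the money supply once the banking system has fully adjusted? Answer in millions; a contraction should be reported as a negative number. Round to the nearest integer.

The simple money multiplier is m = 1/rr = 1/0.219 ≈ 4.5662.
An open-market purchase increases the monetary base by 810.4 million, so ΔM = m × ΔMB = 4.5662 × 810.4 ≈ 3700.4485 million.

3700 million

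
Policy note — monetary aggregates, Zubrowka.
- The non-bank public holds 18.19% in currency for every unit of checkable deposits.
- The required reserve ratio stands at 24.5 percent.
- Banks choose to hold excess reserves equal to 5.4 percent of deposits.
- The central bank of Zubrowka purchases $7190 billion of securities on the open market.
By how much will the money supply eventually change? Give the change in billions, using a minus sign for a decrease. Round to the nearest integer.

The money multiplier is m = (1 + c) / (rr + e + c) = (1 + 0.1819) / (0.245 + 0.054 + 0.1819) ≈ 2.45768.
The purchase adds 7190 billion of base, so ΔM = m × ΔMB = 2.45768 × (+7190) = 17670.7192 billion.

$17671 billion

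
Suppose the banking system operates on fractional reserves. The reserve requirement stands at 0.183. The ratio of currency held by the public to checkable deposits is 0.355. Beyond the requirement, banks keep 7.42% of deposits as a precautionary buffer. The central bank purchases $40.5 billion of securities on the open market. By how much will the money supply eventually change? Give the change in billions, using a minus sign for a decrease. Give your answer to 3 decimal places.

$89.640 billion

The money multiplier is m = (1 + c) / (rr + e + c) = (1 + 0.355) / (0.183 + 0.0742 + 0.355) ≈ 2.213329.
The purchase adds 40.5 billion of base, so ΔM = m × ΔMB = 2.213329 × (+40.5) ≈ 89.6398 billion.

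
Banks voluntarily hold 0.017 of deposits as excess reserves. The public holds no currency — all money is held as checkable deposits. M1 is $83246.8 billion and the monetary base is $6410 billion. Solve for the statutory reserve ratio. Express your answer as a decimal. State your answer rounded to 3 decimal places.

Using m = M/MB = 83246.8/6410 ≈ 12.987020. Since m = (1 + c)/(c + rr + e), the denominator satisfies c + rr + e = (1 + c)/m = (1 + 0) / 12.987020 ≈ 0.077000.
With c = 0 and e = 0.017, the statutory reserve ratio is 0.077000 − 0 − 0.017 = 0.06.

0.060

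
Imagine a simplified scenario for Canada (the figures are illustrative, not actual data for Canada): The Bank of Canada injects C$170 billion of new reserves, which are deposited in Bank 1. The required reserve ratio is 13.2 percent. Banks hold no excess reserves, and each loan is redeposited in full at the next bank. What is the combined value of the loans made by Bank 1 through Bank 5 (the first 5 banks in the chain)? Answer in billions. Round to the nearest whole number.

C$567 billion

Bank i lends (1 − rr)^i of the original deposit: Bank 1 lends 170·0.8680 = 147.5600, Bank 2 lends 170·0.8680² ≈ 128.0821, and so on.
Summing a geometric series: total = 170·[0.8680·(1 − 0.8680^5) / (1 − 0.8680)] ≈ 567.0795 billion.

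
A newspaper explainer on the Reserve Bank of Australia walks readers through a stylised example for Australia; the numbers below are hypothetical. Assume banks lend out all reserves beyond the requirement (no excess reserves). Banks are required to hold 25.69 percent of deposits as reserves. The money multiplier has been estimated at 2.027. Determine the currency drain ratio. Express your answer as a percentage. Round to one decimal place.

Using m = 2.027. From m = (1 + c)/(c + rr + e), rearranging gives 1 + c = m·(c + rr + e), so c·(1 − m) = m·(rr + e) − 1.
Hence c = [m·(rr + e) − 1]/(1 − m) = [2.027 × (0.2569 + 0) − 1] / (1 − 2.027) ≈ 0.466664.

46.7%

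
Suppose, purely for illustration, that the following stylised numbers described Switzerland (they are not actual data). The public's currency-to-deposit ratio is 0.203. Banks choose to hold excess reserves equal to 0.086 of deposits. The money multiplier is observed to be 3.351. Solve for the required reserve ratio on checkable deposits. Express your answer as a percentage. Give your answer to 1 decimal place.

7.0%

Using m = 3.351. Since m = (1 + c)/(c + rr + e), the denominator satisfies c + rr + e = (1 + c)/m = (1 + 0.203) / 3.351 ≈ 0.358997.
With c = 0.203 and e = 0.086, the required reserve ratio on checkable deposits is 0.358997 − 0.203 − 0.086 = 0.069997.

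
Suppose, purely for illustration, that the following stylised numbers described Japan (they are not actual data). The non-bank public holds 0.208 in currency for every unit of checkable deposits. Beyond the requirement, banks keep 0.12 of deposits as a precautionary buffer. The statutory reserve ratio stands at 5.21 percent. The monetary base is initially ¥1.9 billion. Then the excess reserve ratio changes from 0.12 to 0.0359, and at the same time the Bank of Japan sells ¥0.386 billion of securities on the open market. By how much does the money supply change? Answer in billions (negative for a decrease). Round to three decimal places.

¥0.140 billion

Before: m₁ = (1 + 0.208) / (0.0521 + 0.12 + 0.208) ≈ 3.17811, MB₁ = 1.9, so M₁ = 3.17811 × 1.9 ≈ 6.0384 billion.
After: m₂ = (1 + 0.208) / (0.0521 + 0.0359 + 0.208) ≈ 4.08108, MB₂ = 1.9 − 0.386 = 1.514, so M₂ = 4.08108 × 1.514 ≈ 6.1788 billion.
ΔM = M₂ − M₁ = 6.1788 − 6.0384 = 0.1404 billion.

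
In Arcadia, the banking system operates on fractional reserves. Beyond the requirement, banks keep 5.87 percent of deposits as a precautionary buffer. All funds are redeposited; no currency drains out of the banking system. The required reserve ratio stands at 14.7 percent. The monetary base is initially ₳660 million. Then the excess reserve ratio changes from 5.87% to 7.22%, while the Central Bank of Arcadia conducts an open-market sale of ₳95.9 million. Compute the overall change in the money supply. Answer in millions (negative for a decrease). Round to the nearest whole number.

-635 million

Before: m₁ = 1 / (0.147 + 0.0587) ≈ 4.8614, MB₁ = 660, so M₁ = 4.8614 × 660 = 3208.524 million.
After: m₂ = 1 / (0.147 + 0.0722) ≈ 4.5620, MB₂ = 660 − 95.9 = 564.1, so M₂ = 4.5620 × 564.1 = 2573.4242 million.
ΔM = M₂ − M₁ = 2573.4242 − 3208.524 = -635.0998 million.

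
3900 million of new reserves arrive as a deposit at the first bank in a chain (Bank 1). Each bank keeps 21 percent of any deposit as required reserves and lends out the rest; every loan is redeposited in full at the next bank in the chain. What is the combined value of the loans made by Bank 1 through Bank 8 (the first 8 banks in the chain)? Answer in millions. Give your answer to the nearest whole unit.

12446 million

Bank i lends (1 − rr)^i of the original deposit: Bank 1 lends 3900·0.7900 = 3081.0000, Bank 2 lends 3900·0.7900² = 2433.9900, and so on.
Summing a geometric series: total = 3900·[0.7900·(1 − 0.7900^8) / (1 − 0.7900)] ≈ 12445.6132 million.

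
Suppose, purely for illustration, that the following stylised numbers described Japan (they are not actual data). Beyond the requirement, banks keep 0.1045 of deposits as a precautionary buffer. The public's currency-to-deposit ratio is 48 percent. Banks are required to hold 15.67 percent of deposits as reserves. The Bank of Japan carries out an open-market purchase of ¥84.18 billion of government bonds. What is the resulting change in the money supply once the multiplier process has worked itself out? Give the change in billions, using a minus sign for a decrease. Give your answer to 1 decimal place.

The money multiplier is m = (1 + c) / (rr + e + c) = (1 + 0.48) / (0.1567 + 0.1045 + 0.48) ≈ 1.9968.
The purchase adds 84.18 billion of base, so ΔM = m × ΔMB = 1.9968 × (+84.18) ≈ 168.0906 billion.

¥168.1 billion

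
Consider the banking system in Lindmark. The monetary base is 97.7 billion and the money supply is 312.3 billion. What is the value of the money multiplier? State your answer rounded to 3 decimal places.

The money multiplier is m = M / MB = 312.3 / 97.7 ≈ 3.19652.

3.197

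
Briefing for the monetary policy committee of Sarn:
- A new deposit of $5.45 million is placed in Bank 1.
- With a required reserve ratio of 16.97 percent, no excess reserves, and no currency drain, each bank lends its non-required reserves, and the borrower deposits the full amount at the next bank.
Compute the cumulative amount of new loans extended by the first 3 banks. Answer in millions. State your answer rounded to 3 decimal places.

Bank i lends (1 − rr)^i of the original deposit: Bank 1 lends 5.45·0.8303 ≈ 4.5251, Bank 2 lends 5.45·0.8303² ≈ 3.7572, and so on.
Summing a geometric series: total = 5.45·[0.8303·(1 − 0.8303^3) / (1 − 0.8303)] ≈ 11.4020 million.

$11.402 million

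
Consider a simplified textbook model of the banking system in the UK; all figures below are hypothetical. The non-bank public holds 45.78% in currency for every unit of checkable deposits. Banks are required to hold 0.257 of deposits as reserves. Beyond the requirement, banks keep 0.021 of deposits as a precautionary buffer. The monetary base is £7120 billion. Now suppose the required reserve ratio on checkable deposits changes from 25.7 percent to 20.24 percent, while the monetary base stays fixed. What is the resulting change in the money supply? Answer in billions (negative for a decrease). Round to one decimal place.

£1130.7 billion

Initially m₁ = (1 + 0.4578) / (0.257 + 0.021 + 0.4578) ≈ 1.981245, so M₁ = 1.981245 × 7120 = 14106.4644 billion.
After the change m₂ = (1 + 0.4578) / (0.2024 + 0.021 + 0.4578) ≈ 2.140047, so M₂ = 2.140047 × 7120 ≈ 15237.1346 billion.
ΔM = M₂ − M₁ = 15237.1346 − 14106.4644 = 1130.6702 billion.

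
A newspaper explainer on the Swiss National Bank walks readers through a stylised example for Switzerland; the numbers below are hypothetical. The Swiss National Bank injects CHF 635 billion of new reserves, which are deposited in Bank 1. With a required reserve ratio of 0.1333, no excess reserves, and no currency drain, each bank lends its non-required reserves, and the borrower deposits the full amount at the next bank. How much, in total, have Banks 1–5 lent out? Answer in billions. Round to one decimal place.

Bank i lends (1 − rr)^i of the original deposit: Bank 1 lends 635·0.8667 = 550.3545, Bank 2 lends 635·0.8667² ≈ 476.9922, and so on.
Summing a geometric series: total = 635·[0.8667·(1 − 0.8667^5) / (1 − 0.8667)] ≈ 2109.5978 billion.

CHF 2109.6 billion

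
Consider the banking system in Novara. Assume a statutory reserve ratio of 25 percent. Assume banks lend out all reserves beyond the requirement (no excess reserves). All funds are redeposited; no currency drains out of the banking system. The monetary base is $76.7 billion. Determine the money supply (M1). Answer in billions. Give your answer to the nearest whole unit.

With no currency drain or excess reserves, the money multiplier is m = 1/rr = 1/0.25 = 4.
Money supply M = m × MB = 4 × 76.7 = 306.8 billion.

$307 billion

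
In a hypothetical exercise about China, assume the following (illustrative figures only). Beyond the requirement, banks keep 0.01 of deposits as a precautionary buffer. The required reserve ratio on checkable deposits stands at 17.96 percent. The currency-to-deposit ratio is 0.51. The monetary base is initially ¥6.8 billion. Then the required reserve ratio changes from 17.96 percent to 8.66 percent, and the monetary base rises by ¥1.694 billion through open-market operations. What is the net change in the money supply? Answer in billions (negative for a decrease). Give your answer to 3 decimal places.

Before: m₁ = (1 + 0.51) / (0.1796 + 0.01 + 0.51) ≈ 2.15838, MB₁ = 6.8, so M₁ = 2.15838 × 6.8 ≈ 14.677 billion.
After: m₂ = (1 + 0.51) / (0.0866 + 0.01 + 0.51) ≈ 2.48928, MB₂ = 6.8 + 1.694 = 8.494, so M₂ = 2.48928 × 8.494 ≈ 21.1439 billion.
ΔM = M₂ − M₁ = 21.1439 − 14.677 = 6.4669 billion.

¥6.467 billion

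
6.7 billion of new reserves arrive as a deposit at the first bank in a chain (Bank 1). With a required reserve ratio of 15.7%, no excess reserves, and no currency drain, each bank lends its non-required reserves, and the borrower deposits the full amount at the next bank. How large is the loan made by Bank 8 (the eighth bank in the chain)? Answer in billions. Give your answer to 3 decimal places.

1.709 billion

Each bank lends a fraction (1 − rr) = 0.8430 of the deposit it receives, so Bank 8 receives 6.7·0.8430^7 and lends 6.7·0.8430^8 ≈ 1.7088 billion.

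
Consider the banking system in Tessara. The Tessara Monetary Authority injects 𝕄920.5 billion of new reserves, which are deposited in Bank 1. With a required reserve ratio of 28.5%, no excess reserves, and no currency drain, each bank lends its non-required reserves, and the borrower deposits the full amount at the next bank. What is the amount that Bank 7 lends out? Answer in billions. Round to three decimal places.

Each bank lends a fraction (1 − rr) = 0.7150 of the deposit it receives, so Bank 7 receives 920.5·0.7150^6 and lends 920.5·0.7150^7 ≈ 87.9359 billion.

𝕄87.936 billion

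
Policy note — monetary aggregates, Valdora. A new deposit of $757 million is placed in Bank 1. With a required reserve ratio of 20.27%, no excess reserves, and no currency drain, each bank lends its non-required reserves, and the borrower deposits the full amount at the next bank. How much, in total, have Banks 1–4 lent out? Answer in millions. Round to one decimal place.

$1774.3 million

Bank i lends (1 − rr)^i of the original deposit: Bank 1 lends 757·0.7973 = 603.5561, Bank 2 lends 757·0.7973² ≈ 481.2153, and so on.
Summing a geometric series: total = 757·[0.7973·(1 − 0.7973^4) / (1 − 0.7973)] ≈ 1774.3468 million.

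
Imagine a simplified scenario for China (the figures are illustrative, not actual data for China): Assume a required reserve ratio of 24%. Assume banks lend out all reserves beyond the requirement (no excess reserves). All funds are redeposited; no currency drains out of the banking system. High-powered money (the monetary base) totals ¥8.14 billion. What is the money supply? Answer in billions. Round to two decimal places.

With no currency drain or excess reserves, the money multiplier is m = 1/rr = 1/0.24 ≈ 4.1667.
Money supply M = m × MB = 4.1667 × 8.14 ≈ 33.9169 billion.

¥33.92 billion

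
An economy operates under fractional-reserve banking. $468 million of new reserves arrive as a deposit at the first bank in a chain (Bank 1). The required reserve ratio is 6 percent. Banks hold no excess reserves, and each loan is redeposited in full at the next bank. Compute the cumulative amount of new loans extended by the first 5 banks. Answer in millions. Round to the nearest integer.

$1951 million

Bank i lends (1 − rr)^i of the original deposit: Bank 1 lends 468·0.9400 = 439.9200, Bank 2 lends 468·0.9400² = 413.5248, and so on.
Summing a geometric series: total = 468·[0.9400·(1 − 0.9400^5) / (1 − 0.9400)] ≈ 1951.0157 million.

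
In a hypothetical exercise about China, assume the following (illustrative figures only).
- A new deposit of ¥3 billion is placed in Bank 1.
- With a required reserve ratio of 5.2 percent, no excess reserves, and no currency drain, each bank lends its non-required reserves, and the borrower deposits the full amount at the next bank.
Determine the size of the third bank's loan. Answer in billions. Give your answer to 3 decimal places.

¥2.556 billion

Each bank lends a fraction (1 − rr) = 0.9480 of the deposit it receives, so Bank 3 receives 3·0.9480^2 and lends 3·0.9480^3 ≈ 2.5559 billion.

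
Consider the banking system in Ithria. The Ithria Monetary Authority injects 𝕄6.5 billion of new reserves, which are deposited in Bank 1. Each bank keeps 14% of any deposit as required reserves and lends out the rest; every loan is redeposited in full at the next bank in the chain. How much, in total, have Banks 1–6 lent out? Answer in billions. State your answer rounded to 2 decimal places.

Bank i lends (1 − rr)^i of the original deposit: Bank 1 lends 6.5·0.8600 = 5.5900, Bank 2 lends 6.5·0.8600² = 4.8074, and so on.
Summing a geometric series: total = 6.5·[0.8600·(1 − 0.8600^6) / (1 − 0.8600)] ≈ 23.7748 billion.

𝕄23.77 billion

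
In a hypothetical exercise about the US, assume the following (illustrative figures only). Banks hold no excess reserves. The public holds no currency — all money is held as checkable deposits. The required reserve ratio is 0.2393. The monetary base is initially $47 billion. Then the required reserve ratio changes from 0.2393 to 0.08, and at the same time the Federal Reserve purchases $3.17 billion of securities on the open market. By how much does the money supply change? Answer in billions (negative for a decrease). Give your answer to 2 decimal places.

$430.72 billion

Before: m₁ = 1 / (0.2393) ≈ 4.17885, MB₁ = 47, so M₁ = 4.17885 × 47 ≈ 196.4059 billion.
After: m₂ = 1 / (0.08) = 12.5, MB₂ = 47 + 3.17 = 50.17, so M₂ = 12.5 × 50.17 = 627.125 billion.
ΔM = M₂ − M₁ = 627.125 − 196.4059 = 430.7191 billion.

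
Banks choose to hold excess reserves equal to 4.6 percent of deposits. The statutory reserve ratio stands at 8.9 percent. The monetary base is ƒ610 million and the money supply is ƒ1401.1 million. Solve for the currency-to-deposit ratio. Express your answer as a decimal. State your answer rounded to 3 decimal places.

0.532

Using m = M/MB = 1401.1/610 ≈ 2.296885. From m = (1 + c)/(c + rr + e), rearranging gives 1 + c = m·(c + rr + e), so c·(1 − m) = m·(rr + e) − 1.
Hence c = [m·(rr + e) − 1]/(1 − m) = [2.296885 × (0.089 + 0.046) − 1] / (1 − 2.296885) ≈ 0.531983.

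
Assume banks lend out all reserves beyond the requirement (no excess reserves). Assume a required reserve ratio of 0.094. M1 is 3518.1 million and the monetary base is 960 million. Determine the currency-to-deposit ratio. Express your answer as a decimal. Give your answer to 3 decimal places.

Using m = M/MB = 3518.1/960 ≈ 3.664687. From m = (1 + c)/(c + rr + e), rearranging gives 1 + c = m·(c + rr + e), so c·(1 − m) = m·(rr + e) − 1.
Hence c = [m·(rr + e) − 1]/(1 − m) = [3.664687 × (0.094 + 0) − 1] / (1 − 3.664687) ≈ 0.246002.

0.246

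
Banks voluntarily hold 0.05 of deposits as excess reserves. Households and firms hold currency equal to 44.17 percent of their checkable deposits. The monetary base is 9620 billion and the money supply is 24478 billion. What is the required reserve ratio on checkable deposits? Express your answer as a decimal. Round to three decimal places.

0.075

Using m = M/MB = 24478/9620 ≈ 2.544491. Since m = (1 + c)/(c + rr + e), the denominator satisfies c + rr + e = (1 + c)/m = (1 + 0.4417) / 2.544491 ≈ 0.566597.
With c = 0.4417 and e = 0.05, the required reserve ratio on checkable deposits is 0.566597 − 0.4417 − 0.05 = 0.074897.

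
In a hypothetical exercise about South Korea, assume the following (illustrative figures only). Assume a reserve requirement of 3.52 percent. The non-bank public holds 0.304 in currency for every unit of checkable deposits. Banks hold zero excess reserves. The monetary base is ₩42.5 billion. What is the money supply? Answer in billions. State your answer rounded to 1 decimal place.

₩163.4 billion

The money multiplier is m = (1 + c) / (rr + c) = (1 + 0.304) / (0.0352 + 0.304) ≈ 3.8443.
So M = m × MB = 3.8443 × 42.5 ≈ 163.3828 billion.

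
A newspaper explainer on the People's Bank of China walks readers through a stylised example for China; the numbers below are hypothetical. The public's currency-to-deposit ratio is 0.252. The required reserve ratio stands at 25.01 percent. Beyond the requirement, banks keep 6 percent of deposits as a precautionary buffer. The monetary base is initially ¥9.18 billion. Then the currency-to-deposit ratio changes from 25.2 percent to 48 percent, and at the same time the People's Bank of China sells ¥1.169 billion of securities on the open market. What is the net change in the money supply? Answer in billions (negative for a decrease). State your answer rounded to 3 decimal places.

-5.441 billion

Before: m₁ = (1 + 0.252) / (0.2501 + 0.06 + 0.252) ≈ 2.22736, MB₁ = 9.18, so M₁ = 2.22736 × 9.18 ≈ 20.4472 billion.
After: m₂ = (1 + 0.48) / (0.2501 + 0.06 + 0.48) ≈ 1.87318, MB₂ = 9.18 − 1.169 = 8.011, so M₂ = 1.87318 × 8.011 ≈ 15.006 billion.
ΔM = M₂ − M₁ = 15.006 − 20.4472 = -5.4412 billion.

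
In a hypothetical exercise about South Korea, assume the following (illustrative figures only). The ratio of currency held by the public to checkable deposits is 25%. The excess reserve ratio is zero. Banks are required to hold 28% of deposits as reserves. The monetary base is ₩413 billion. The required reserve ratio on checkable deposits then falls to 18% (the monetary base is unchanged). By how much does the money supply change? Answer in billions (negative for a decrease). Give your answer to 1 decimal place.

₩226.5 billion

Initially m₁ = (1 + 0.25) / (0.28 + 0.25) ≈ 2.35849, so M₁ = 2.35849 × 413 ≈ 974.0564 billion.
After the change m₂ = (1 + 0.25) / (0.18 + 0.25) ≈ 2.90698, so M₂ = 2.90698 × 413 ≈ 1200.5827 billion.
ΔM = M₂ − M₁ = 1200.5827 − 974.0564 = 226.5263 billion.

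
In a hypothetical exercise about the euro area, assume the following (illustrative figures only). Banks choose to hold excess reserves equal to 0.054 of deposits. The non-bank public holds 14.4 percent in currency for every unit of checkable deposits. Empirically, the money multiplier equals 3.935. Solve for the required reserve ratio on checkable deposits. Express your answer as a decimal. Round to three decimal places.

Using m = 3.935. Since m = (1 + c)/(c + rr + e), the denominator satisfies c + rr + e = (1 + c)/m = (1 + 0.144) / 3.935 ≈ 0.290724.
With c = 0.144 and e = 0.054, the required reserve ratio on checkable deposits is 0.290724 − 0.144 − 0.054 = 0.092724.

0.093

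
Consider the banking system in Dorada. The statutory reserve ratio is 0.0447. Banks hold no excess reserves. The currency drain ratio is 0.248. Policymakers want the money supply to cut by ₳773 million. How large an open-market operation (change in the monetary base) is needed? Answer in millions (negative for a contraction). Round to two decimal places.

The money multiplier is m = (1 + c) / (rr + c) = (1 + 0.248) / (0.0447 + 0.248) ≈ 4.263751.
ΔMB = ΔM / m = (−773) / 4.263751 ≈ -181.2958 million.

-181.30 million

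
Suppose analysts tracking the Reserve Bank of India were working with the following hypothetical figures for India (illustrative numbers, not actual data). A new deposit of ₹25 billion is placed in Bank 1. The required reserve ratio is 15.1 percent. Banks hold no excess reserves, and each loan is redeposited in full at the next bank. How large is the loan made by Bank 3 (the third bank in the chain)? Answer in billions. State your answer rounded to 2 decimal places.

₹15.30 billion

Each bank lends a fraction (1 − rr) = 0.8490 of the deposit it receives, so Bank 3 receives 25·0.8490^2 and lends 25·0.8490^3 ≈ 15.2990 billion.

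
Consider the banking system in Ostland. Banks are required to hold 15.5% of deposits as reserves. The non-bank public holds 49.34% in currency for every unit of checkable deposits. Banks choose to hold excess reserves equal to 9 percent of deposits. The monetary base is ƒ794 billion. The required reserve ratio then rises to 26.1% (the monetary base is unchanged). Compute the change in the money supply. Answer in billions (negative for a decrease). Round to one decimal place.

-201.6 billion

Initially m₁ = (1 + 0.4934) / (0.155 + 0.09 + 0.4934) ≈ 2.02248, so M₁ = 2.02248 × 794 ≈ 1605.8491 billion.
After the change m₂ = (1 + 0.4934) / (0.261 + 0.09 + 0.4934) ≈ 1.76859, so M₂ = 1.76859 × 794 ≈ 1404.2605 billion.
ΔM = M₂ − M₁ = 1404.2605 − 1605.8491 = -201.5886 billion.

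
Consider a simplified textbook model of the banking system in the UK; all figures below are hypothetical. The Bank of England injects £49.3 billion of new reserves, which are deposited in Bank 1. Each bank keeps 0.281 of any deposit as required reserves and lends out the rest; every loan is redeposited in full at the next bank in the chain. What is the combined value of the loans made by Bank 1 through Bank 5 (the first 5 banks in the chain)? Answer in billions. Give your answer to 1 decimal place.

£101.9 billion

Bank i lends (1 − rr)^i of the original deposit: Bank 1 lends 49.3·0.7190 = 35.4467, Bank 2 lends 49.3·0.7190² ≈ 25.4862, and so on.
Summing a geometric series: total = 49.3·[0.7190·(1 − 0.7190^5) / (1 − 0.7190)] ≈ 101.9059 billion.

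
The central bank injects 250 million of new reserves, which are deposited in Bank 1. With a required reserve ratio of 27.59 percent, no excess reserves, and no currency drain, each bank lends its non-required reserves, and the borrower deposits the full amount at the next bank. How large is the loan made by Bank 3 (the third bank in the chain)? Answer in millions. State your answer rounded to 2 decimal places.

94.92 million

Each bank lends a fraction (1 − rr) = 0.7241 of the deposit it receives, so Bank 3 receives 250·0.7241^2 and lends 250·0.7241^3 ≈ 94.9152 million.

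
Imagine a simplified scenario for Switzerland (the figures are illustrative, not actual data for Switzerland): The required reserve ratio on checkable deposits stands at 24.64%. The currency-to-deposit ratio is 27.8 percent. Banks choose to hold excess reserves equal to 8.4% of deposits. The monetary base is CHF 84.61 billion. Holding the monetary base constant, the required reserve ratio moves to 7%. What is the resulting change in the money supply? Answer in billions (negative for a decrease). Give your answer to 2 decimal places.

CHF 72.57 billion

Initially m₁ = (1 + 0.278) / (0.2464 + 0.084 + 0.278) ≈ 2.10059, so M₁ = 2.10059 × 84.61 ≈ 177.7309 billion.
After the change m₂ = (1 + 0.278) / (0.07 + 0.084 + 0.278) ≈ 2.95833, so M₂ = 2.95833 × 84.61 ≈ 250.3043 billion.
ΔM = M₂ − M₁ = 250.3043 − 177.7309 = 72.5734 billion.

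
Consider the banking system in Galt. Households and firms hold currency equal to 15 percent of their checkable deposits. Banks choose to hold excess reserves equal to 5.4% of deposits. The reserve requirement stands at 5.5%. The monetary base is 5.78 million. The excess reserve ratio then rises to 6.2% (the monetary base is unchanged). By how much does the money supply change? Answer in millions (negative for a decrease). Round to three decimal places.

-0.769 million

Initially m₁ = (1 + 0.15) / (0.055 + 0.054 + 0.15) ≈ 4.44015, so M₁ = 4.44015 × 5.78 ≈ 25.6641 million.
After the change m₂ = (1 + 0.15) / (0.055 + 0.062 + 0.15) ≈ 4.30712, so M₂ = 4.30712 × 5.78 ≈ 24.8952 million.
ΔM = M₂ − M₁ = 24.8952 − 25.6641 = -0.7689 million.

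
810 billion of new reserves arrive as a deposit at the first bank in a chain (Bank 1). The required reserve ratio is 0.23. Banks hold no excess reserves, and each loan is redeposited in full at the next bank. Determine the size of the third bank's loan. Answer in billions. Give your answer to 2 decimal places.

369.79 billion

Each bank lends a fraction (1 − rr) = 0.7700 of the deposit it receives, so Bank 3 receives 810·0.7700^2 and lends 810·0.7700^3 ≈ 369.7917 billion.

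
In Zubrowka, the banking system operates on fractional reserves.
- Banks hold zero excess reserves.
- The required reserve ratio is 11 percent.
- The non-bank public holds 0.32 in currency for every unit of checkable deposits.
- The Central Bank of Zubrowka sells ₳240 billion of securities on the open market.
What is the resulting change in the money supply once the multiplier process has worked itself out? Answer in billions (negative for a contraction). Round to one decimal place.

-736.7 billion

The money multiplier is m = (1 + c) / (rr + c) = (1 + 0.32) / (0.11 + 0.32) ≈ 3.06977.
The sale removes 240 billion of base, so ΔM = m × ΔMB = 3.06977 × (−240) = -736.7448 billion.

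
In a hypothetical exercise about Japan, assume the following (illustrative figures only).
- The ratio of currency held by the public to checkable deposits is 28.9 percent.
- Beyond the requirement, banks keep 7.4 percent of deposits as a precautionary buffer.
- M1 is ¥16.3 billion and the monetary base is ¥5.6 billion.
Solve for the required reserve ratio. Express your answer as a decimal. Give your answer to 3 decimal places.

Using m = M/MB = 16.3/5.6 ≈ 2.910714. Since m = (1 + c)/(c + rr + e), the denominator satisfies c + rr + e = (1 + c)/m = (1 + 0.289) / 2.910714 ≈ 0.442847.
With c = 0.289 and e = 0.074, the required reserve ratio is 0.442847 − 0.289 − 0.074 = 0.079847.

0.080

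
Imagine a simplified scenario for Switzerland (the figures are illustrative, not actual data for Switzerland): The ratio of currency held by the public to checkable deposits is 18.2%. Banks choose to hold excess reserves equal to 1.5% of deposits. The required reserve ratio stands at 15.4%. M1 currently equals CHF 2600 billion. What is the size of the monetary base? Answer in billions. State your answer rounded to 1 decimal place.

CHF 772.1 billion

The money multiplier is m = (1 + c) / (rr + e + c) = (1 + 0.182) / (0.154 + 0.015 + 0.182) ≈ 3.367521.
MB = M / m = 2600 / 3.367521 ≈ 772.0813 billion.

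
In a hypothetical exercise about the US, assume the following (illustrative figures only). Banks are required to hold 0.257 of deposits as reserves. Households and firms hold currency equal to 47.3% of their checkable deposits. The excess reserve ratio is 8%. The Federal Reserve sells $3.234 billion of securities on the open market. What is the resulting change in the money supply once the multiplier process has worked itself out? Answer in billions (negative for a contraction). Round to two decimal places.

The money multiplier is m = (1 + c) / (rr + e + c) = (1 + 0.473) / (0.257 + 0.08 + 0.473) ≈ 1.8185.
The sale removes 3.234 billion of base, so ΔM = m × ΔMB = 1.8185 × (−3.234) ≈ -5.881 billion.

-5.88 billion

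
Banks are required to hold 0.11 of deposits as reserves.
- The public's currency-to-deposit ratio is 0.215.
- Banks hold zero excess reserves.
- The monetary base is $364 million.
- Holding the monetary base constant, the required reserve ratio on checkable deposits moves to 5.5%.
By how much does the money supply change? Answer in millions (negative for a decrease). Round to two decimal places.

Initially m₁ = (1 + 0.215) / (0.11 + 0.215) ≈ 3.738462, so M₁ = 3.738462 × 364 ≈ 1360.8002 million.
After the change m₂ = (1 + 0.215) / (0.055 + 0.215) = 4.5, so M₂ = 4.5 × 364 = 1638 million.
ΔM = M₂ − M₁ = 1638 − 1360.8002 = 277.1998 million.

$277.20 million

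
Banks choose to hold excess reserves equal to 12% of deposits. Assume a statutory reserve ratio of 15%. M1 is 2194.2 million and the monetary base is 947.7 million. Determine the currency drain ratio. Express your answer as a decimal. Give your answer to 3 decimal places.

Using m = M/MB = 2194.2/947.7 ≈ 2.315290. From m = (1 + c)/(c + rr + e), rearranging gives 1 + c = m·(c + rr + e), so c·(1 − m) = m·(rr + e) − 1.
Hence c = [m·(rr + e) − 1]/(1 − m) = [2.315290 × (0.15 + 0.12) − 1] / (1 − 2.315290) ≈ 0.285011.

0.285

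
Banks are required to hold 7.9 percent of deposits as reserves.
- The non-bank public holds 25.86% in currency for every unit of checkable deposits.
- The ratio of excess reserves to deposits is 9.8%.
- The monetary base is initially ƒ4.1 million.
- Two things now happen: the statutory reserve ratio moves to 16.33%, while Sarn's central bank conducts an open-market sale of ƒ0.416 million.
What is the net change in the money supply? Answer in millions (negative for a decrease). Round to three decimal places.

-2.928 million

Before: m₁ = (1 + 0.2586) / (0.079 + 0.098 + 0.2586) ≈ 2.88935, MB₁ = 4.1, so M₁ = 2.88935 × 4.1 ≈ 11.8463 million.
After: m₂ = (1 + 0.2586) / (0.1633 + 0.098 + 0.2586) ≈ 2.42085, MB₂ = 4.1 − 0.416 = 3.684, so M₂ = 2.42085 × 3.684 ≈ 8.9184 million.
ΔM = M₂ − M₁ = 8.9184 − 11.8463 = -2.9279 million.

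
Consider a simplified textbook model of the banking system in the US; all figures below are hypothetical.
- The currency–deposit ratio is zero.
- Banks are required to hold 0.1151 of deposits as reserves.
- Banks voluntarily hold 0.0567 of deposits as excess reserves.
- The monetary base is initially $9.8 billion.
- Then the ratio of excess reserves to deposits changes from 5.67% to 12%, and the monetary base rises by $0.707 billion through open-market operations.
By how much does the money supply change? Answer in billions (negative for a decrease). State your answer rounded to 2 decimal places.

-12.35 billion

Before: m₁ = 1 / (0.1151 + 0.0567) ≈ 5.82072, MB₁ = 9.8, so M₁ = 5.82072 × 9.8 ≈ 57.0431 billion.
After: m₂ = 1 / (0.1151 + 0.12) ≈ 4.25351, MB₂ = 9.8 + 0.707 = 10.507, so M₂ = 4.25351 × 10.507 ≈ 44.6916 billion.
ΔM = M₂ − M₁ = 44.6916 − 57.0431 = -12.3515 billion.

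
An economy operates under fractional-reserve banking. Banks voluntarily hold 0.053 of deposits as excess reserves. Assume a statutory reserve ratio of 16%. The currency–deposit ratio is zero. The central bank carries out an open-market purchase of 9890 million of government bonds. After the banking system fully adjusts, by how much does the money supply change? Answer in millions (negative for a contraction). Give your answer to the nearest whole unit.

The money multiplier is m = 1 / (rr + e) = 1 / (0.16 + 0.053) ≈ 4.69484.
The purchase adds 9890 million of base, so ΔM = m × ΔMB = 4.69484 × (+9890) = 46431.9676 million.

46432 million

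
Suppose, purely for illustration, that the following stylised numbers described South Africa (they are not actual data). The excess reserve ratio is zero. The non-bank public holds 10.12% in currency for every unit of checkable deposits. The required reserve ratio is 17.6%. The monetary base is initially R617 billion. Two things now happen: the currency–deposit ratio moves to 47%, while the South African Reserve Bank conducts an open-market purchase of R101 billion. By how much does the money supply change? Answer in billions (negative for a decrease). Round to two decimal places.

Before: m₁ = (1 + 0.1012) / (0.176 + 0.1012) ≈ 3.972583, MB₁ = 617, so M₁ = 3.972583 × 617 ≈ 2451.0837 billion.
After: m₂ = (1 + 0.47) / (0.176 + 0.47) ≈ 2.275542, MB₂ = 617 + 101 = 718, so M₂ = 2.275542 × 718 ≈ 1633.8392 billion.
ΔM = M₂ − M₁ = 1633.8392 − 2451.0837 = -817.2445 billion.

-817.24 billion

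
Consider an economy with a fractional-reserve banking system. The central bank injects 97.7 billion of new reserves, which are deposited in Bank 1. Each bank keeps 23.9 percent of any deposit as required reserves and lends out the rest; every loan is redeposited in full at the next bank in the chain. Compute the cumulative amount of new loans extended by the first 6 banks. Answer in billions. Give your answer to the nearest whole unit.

251 billion

Bank i lends (1 − rr)^i of the original deposit: Bank 1 lends 97.7·0.7610 = 74.3497, Bank 2 lends 97.7·0.7610² ≈ 56.5801, and so on.
Summing a geometric series: total = 97.7·[0.7610·(1 − 0.7610^6) / (1 − 0.7610)] ≈ 250.6654 billion.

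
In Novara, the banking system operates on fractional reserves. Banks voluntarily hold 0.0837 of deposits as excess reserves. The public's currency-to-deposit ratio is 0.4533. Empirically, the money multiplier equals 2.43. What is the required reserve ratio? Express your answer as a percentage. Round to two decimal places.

Using m = 2.43. Since m = (1 + c)/(c + rr + e), the denominator satisfies c + rr + e = (1 + c)/m = (1 + 0.4533) / 2.43 ≈ 0.598066.
With c = 0.4533 and e = 0.0837, the required reserve ratio is 0.598066 − 0.4533 − 0.0837 = 0.061066.

6.11%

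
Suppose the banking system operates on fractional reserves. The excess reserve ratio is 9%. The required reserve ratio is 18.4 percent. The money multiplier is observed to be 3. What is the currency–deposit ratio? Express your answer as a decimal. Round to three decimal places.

0.089

Using m = 3. From m = (1 + c)/(c + rr + e), rearranging gives 1 + c = m·(c + rr + e), so c·(1 − m) = m·(rr + e) − 1.
Hence c = [m·(rr + e) − 1]/(1 − m) = [3 × (0.184 + 0.09) − 1] / (1 − 3) = 0.089000.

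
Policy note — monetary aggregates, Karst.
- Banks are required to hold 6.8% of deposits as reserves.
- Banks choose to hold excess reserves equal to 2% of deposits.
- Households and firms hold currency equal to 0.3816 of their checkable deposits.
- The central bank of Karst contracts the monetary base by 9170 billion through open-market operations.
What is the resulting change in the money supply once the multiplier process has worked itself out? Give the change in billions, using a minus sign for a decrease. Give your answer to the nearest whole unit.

The money multiplier is m = (1 + c) / (rr + e + c) = (1 + 0.3816) / (0.068 + 0.02 + 0.3816) ≈ 2.94208.
The sale removes 9170 billion of base, so ΔM = m × ΔMB = 2.94208 × (−9170) = -26978.8736 billion.

-26979 billion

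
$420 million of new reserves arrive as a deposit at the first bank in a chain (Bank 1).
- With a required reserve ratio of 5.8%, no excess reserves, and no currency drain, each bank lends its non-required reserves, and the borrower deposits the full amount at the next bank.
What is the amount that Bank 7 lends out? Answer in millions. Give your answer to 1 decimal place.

$276.4 million

Each bank lends a fraction (1 − rr) = 0.9420 of the deposit it receives, so Bank 7 receives 420·0.9420^6 and lends 420·0.9420^7 ≈ 276.4430 million.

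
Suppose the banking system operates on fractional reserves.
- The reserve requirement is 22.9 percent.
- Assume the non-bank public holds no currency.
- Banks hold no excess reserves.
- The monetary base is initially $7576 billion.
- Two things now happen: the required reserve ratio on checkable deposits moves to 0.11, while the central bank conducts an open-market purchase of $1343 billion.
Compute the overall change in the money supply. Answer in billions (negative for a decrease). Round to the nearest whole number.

$47999 billion

Before: m₁ = 1 / (0.229) ≈ 4.36681, MB₁ = 7576, so M₁ = 4.36681 × 7576 ≈ 33082.9526 billion.
After: m₂ = 1 / (0.11) ≈ 9.09091, MB₂ = 7576 + 1343 = 8919, so M₂ = 9.09091 × 8919 ≈ 81081.8263 billion.
ΔM = M₂ − M₁ = 81081.8263 − 33082.9526 = 47998.8737 billion.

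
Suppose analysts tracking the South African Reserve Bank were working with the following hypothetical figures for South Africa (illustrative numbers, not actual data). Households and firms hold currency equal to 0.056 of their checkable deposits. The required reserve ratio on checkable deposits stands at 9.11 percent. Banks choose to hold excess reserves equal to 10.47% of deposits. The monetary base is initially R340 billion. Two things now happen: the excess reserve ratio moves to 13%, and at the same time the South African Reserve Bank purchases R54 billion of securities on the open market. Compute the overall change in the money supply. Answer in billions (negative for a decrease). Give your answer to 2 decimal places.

R75.60 billion

Before: m₁ = (1 + 0.056) / (0.0911 + 0.1047 + 0.056) ≈ 4.193805, MB₁ = 340, so M₁ = 4.193805 × 340 = 1425.8937 billion.
After: m₂ = (1 + 0.056) / (0.0911 + 0.13 + 0.056) ≈ 3.810899, MB₂ = 340 + 54 = 394, so M₂ = 3.810899 × 394 ≈ 1501.4942 billion.
ΔM = M₂ − M₁ = 1501.4942 − 1425.8937 = 75.6005 billion.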